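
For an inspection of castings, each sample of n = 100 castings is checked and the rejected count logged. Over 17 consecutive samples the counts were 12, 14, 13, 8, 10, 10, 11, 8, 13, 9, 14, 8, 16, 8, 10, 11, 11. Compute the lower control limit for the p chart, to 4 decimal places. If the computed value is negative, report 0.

p̄ = Σdᵢ / (k·n) = 186 / (17 × 100) = 0.10941
LCL = p̄ − 3·√(p̄(1−p̄)/n) = 0.10941 − 3 × 0.03122 = 0.01577

0.0158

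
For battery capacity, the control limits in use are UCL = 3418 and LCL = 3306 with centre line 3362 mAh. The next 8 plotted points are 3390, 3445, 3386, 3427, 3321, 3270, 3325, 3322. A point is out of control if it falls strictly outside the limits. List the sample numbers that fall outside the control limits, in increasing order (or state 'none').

Compare each point to [3306, 3418]: sample 2 = 3445 > UCL; sample 4 = 3427 > UCL; sample 6 = 3270 < LCL.

2, 4, 6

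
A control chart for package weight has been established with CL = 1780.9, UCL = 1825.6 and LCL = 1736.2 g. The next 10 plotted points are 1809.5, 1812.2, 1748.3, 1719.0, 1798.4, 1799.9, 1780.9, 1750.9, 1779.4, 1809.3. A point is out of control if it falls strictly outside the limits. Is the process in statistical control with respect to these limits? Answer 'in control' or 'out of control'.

out of control

Compare each point to [1736.2, 1825.6]: sample 4 = 1719.0 < LCL.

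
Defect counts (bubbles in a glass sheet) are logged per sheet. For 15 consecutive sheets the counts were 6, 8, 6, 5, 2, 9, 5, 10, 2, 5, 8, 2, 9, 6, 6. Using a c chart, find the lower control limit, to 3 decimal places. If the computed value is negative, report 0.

0.000

c̄ = (6 + 8 + 6 + 5 + 2 + 9 + 5 + 10 + 2 + 5 + 8 + 2 + 9 + 6 + 6) / 15 = 89 / 15 = 5.9333
LCL = c̄ − 3√c̄ = 5.9333 − 3 × 2.4358 = -1.3742 → 0 (cannot be negative)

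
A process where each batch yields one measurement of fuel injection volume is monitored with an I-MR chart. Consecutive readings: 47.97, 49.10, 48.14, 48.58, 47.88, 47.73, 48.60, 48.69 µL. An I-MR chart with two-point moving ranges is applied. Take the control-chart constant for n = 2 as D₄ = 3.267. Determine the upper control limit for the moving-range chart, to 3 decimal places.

Moving ranges: 1.13, 0.96, 0.44, 0.70, 0.15, 0.87, 0.09; M̄R̄ = 4.3400 / 7 = 0.6200
UCL_MR = D₄·M̄R̄ = 3.267 × 0.6200 = 2.0255

2.026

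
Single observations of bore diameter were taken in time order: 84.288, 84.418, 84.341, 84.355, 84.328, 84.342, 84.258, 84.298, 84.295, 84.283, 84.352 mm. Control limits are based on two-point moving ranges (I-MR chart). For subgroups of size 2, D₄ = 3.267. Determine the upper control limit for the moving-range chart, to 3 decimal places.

0.154

Moving ranges: 0.130, 0.077, 0.014, 0.027, 0.014, 0.084, 0.040, 0.003, 0.012, 0.069; M̄R̄ = 0.4700 / 10 = 0.0470
UCL_MR = D₄·M̄R̄ = 3.267 × 0.0470 = 0.1535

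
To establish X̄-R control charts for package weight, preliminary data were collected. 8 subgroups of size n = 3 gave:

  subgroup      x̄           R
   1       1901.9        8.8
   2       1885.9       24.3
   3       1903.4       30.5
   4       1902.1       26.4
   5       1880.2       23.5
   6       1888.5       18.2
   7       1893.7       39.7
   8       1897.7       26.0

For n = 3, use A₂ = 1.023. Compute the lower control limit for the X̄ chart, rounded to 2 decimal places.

X̄̄ = (1901.9 + 1885.9 + 1903.4 + 1902.1 + 1880.2 + 1888.5 + 1893.7 + 1897.7) / 8 = 15153.4000 / 8 = 1894.1750
R̄ = (8.8 + 24.3 + 30.5 + 26.4 + 23.5 + 18.2 + 39.7 + 26.0) / 8 = 197.4000 / 8 = 24.6750
LCL = X̄̄ − A₂·R̄ = 1894.1750 − 1.023 × 24.6750 = 1868.9325

1868.93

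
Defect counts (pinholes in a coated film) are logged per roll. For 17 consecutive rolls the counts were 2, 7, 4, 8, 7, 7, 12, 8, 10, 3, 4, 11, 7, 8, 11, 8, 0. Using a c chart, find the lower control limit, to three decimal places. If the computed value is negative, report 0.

c̄ = (2 + 7 + 4 + 8 + 7 + 7 + 12 + 8 + 10 + 3 + 4 + 11 + 7 + 8 + 11 + 8 + 0) / 17 = 117 / 17 = 6.8824
LCL = c̄ − 3√c̄ = 6.8824 − 3 × 2.6234 = -0.9879 → 0 (cannot be negative)

0.000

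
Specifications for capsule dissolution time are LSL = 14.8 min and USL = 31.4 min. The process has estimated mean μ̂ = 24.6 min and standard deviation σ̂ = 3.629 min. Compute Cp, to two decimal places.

Cp = (USL − LSL) / (6σ̂) = (31.4 − 14.8) / (6 × 3.629) = 16.6000 / 21.7740 = 0.7624

0.76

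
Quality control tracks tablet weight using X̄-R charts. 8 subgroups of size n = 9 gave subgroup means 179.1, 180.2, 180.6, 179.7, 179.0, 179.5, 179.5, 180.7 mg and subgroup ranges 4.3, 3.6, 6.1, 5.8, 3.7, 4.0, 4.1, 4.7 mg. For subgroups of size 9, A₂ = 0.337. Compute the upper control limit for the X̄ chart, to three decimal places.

181.317

X̄̄ = (179.1 + 180.2 + 180.6 + 179.7 + 179.0 + 179.5 + 179.5 + 180.7) / 8 = 1438.3000 / 8 = 179.7875
R̄ = (4.3 + 3.6 + 6.1 + 5.8 + 3.7 + 4.0 + 4.1 + 4.7) / 8 = 36.3000 / 8 = 4.5375
UCL = X̄̄ + A₂·R̄ = 179.7875 + 0.337 × 4.5375 = 181.3166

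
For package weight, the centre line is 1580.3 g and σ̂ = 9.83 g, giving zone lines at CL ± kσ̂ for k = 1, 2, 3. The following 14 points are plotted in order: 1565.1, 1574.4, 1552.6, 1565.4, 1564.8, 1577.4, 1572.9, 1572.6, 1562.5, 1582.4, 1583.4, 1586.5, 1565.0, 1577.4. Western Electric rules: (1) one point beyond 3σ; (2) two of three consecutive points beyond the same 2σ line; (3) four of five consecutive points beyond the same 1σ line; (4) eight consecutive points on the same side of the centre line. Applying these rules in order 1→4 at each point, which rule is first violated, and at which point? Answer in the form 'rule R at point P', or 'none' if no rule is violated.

Zone of each point (C = within 1σ̂, B = 1σ̂–2σ̂, A = 2σ̂–3σ̂, * = beyond 3σ̂; sign = side of CL): 1:-B, 2:-C, 3:-A, 4:-B, 5:-B, 6:-C, 7:-C, 8:-C, 9:-B, 10:+C, 11:+C, 12:+C, 13:-B, 14:-C
Rule 3 (four of five consecutive points beyond the same 1σ limit) is satisfied at point 5.

rule 3 at point 5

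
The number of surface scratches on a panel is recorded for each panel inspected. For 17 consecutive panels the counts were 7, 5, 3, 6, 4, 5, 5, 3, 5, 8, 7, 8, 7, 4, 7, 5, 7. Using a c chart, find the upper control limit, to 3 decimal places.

12.776

c̄ = (7 + 5 + 3 + 6 + 4 + 5 + 5 + 3 + 5 + 8 + 7 + 8 + 7 + 4 + 7 + 5 + 7) / 17 = 96 / 17 = 5.6471
UCL = c̄ + 3√c̄ = 5.6471 + 3 × √5.6471 = 5.6471 + 3 × 2.3764 = 12.7761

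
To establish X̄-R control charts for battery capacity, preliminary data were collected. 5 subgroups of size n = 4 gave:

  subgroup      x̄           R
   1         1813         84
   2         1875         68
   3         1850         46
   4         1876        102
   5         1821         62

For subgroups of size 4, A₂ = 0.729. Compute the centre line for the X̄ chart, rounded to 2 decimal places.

X̄̄ = (1813 + 1875 + 1850 + 1876 + 1821) / 5 = 9235.0000 / 5 = 1847.0000
CL = X̄̄ = 1847.0000

1847.00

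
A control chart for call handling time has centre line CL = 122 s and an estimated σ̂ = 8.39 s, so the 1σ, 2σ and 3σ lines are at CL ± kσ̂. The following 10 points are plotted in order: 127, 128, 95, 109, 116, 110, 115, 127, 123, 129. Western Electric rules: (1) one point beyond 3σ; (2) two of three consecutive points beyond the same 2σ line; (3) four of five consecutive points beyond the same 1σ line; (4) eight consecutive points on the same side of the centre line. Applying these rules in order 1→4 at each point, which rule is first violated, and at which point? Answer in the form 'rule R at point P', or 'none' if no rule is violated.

Zone of each point (C = within 1σ̂, B = 1σ̂–2σ̂, A = 2σ̂–3σ̂, * = beyond 3σ̂; sign = side of CL): 1:+C, 2:+C, 3:-*, 4:-B, 5:-C, 6:-B, 7:-C, 8:+C, 9:+C, 10:+C
Rule 1 (one point beyond the 3σ limits) is satisfied at point 3.

rule 1 at point 3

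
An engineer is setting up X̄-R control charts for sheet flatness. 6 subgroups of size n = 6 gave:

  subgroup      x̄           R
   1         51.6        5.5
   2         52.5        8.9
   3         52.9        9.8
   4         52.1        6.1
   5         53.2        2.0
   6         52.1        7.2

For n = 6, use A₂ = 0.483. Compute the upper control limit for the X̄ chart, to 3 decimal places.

55.580

X̄̄ = (51.6 + 52.5 + 52.9 + 52.1 + 53.2 + 52.1) / 6 = 314.4000 / 6 = 52.4000
R̄ = (5.5 + 8.9 + 9.8 + 6.1 + 2.0 + 7.2) / 6 = 39.5000 / 6 = 6.5833
UCL = X̄̄ + A₂·R̄ = 52.4000 + 0.483 × 6.5833 = 55.5797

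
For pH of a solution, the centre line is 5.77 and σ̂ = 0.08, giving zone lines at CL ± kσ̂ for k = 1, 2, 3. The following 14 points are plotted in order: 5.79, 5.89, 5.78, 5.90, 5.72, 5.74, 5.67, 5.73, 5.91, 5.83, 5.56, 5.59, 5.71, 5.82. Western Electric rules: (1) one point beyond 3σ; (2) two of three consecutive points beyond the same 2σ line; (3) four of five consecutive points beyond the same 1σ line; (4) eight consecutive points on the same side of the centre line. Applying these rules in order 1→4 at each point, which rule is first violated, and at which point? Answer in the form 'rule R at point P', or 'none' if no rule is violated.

rule 2 at point 12

Zone of each point (C = within 1σ̂, B = 1σ̂–2σ̂, A = 2σ̂–3σ̂, * = beyond 3σ̂; sign = side of CL): 1:+C, 2:+B, 3:+C, 4:+B, 5:-C, 6:-C, 7:-B, 8:-C, 9:+B, 10:+C, 11:-A, 12:-A, 13:-C, 14:+C
Rule 2 (two of three consecutive points beyond the same 2σ limit) is satisfied at point 12.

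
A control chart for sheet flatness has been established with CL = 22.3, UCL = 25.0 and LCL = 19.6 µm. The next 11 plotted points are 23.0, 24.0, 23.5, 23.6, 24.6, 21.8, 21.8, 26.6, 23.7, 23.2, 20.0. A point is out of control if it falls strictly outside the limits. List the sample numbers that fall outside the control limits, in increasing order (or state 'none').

8

Compare each point to [19.6, 25.0]: sample 8 = 26.6 > UCL.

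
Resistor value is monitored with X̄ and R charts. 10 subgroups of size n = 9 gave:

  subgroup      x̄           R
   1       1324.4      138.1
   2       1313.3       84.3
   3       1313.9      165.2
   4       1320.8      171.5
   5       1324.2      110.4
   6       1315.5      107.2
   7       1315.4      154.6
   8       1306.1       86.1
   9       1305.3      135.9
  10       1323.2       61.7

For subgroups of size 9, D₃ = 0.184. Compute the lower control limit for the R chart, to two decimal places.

R̄ = (138.1 + 84.3 + 165.2 + 171.5 + 110.4 + 107.2 + 154.6 + 86.1 + 135.9 + 61.7) / 10 = 1215.0000 / 10 = 121.5000
LCL_R = D₃·R̄ = 0.184 × 121.5000 = 22.3560

22.36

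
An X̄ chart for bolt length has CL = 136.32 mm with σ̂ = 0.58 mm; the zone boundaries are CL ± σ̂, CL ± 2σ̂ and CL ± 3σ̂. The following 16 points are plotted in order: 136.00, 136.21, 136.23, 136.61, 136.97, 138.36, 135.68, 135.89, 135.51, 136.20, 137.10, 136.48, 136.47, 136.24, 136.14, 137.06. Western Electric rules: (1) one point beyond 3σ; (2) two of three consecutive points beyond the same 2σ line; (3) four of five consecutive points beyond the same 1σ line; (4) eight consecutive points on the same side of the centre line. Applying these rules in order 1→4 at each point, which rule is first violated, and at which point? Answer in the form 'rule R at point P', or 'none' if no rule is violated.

Zone of each point (C = within 1σ̂, B = 1σ̂–2σ̂, A = 2σ̂–3σ̂, * = beyond 3σ̂; sign = side of CL): 1:-C, 2:-C, 3:-C, 4:+C, 5:+B, 6:+*, 7:-B, 8:-C, 9:-B, 10:-C, 11:+B, 12:+C, 13:+C, 14:-C, 15:-C, 16:+B
Rule 1 (one point beyond the 3σ limits) is satisfied at point 6.

rule 1 at point 6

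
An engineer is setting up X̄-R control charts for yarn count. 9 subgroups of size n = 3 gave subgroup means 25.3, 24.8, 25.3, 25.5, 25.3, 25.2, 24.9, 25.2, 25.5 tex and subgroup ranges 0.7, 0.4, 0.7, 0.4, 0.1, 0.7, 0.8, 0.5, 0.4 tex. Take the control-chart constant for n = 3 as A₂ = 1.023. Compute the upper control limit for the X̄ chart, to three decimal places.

25.756

X̄̄ = (25.3 + 24.8 + 25.3 + 25.5 + 25.3 + 25.2 + 24.9 + 25.2 + 25.5) / 9 = 227.0000 / 9 = 25.2222
R̄ = (0.7 + 0.4 + 0.7 + 0.4 + 0.1 + 0.7 + 0.8 + 0.5 + 0.4) / 9 = 4.7000 / 9 = 0.5222
UCL = X̄̄ + A₂·R̄ = 25.2222 + 1.023 × 0.5222 = 25.7565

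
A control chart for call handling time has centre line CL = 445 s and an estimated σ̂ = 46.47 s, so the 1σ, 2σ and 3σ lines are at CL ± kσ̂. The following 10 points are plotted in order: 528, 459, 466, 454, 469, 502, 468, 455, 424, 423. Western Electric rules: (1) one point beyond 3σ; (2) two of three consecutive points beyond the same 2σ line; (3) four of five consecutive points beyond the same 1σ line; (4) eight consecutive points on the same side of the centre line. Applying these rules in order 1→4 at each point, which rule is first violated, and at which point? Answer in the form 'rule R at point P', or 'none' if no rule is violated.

rule 4 at point 8

Zone of each point (C = within 1σ̂, B = 1σ̂–2σ̂, A = 2σ̂–3σ̂, * = beyond 3σ̂; sign = side of CL): 1:+B, 2:+C, 3:+C, 4:+C, 5:+C, 6:+B, 7:+C, 8:+C, 9:-C, 10:-C
Rule 4 (eight consecutive points on the same side of the centre line) is satisfied at point 8.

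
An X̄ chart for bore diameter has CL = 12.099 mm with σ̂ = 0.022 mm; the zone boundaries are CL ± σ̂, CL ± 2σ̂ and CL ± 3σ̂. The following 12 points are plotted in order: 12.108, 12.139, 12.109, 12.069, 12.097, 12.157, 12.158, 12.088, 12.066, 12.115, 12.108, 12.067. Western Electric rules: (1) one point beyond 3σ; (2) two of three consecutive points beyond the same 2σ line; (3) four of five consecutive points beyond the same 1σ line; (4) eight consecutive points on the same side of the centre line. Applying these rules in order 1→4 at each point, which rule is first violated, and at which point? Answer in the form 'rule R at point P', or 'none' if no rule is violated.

Zone of each point (C = within 1σ̂, B = 1σ̂–2σ̂, A = 2σ̂–3σ̂, * = beyond 3σ̂; sign = side of CL): 1:+C, 2:+B, 3:+C, 4:-B, 5:-C, 6:+A, 7:+A, 8:-C, 9:-B, 10:+C, 11:+C, 12:-B
Rule 2 (two of three consecutive points beyond the same 2σ limit) is satisfied at point 7.

rule 2 at point 7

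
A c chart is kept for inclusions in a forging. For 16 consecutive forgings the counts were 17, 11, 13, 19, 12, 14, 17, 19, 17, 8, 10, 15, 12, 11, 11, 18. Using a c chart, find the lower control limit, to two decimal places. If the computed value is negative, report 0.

2.78

c̄ = (17 + 11 + 13 + 19 + 12 + 14 + 17 + 19 + 17 + 8 + 10 + 15 + 12 + 11 + 11 + 18) / 16 = 224 / 16 = 14.0000
LCL = c̄ − 3√c̄ = 14.0000 − 3 × 3.7417 = 2.7750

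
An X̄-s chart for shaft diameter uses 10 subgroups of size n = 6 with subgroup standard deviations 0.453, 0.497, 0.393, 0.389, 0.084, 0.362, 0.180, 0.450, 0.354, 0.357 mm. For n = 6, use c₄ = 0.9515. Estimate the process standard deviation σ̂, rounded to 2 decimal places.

0.37

s̄ = (0.453 + 0.497 + 0.393 + 0.389 + 0.084 + 0.362 + 0.180 + 0.450 + 0.354 + 0.357) / 10 = 0.3519
σ̂ = s̄ / c₄ = 0.3519 / 0.9515 = 0.3698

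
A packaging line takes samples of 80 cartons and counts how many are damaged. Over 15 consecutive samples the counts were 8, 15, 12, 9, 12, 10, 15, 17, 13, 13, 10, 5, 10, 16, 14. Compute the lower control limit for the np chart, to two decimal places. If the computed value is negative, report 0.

p̄ = Σdᵢ / (k·n) = 179 / (15 × 80) = 0.14917
LCL = np̄ − 3·√(np̄(1−p̄)) = 11.9333 − 3 × 3.1864 = 2.3741

2.37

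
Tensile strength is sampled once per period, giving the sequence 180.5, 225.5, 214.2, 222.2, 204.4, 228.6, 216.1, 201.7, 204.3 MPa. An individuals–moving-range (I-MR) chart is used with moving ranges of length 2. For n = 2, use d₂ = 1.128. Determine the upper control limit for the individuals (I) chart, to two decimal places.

255.98

X̄ = (180.5 + 225.5 + 214.2 + 222.2 + 204.4 + 228.6 + 216.1 + 201.7 + 204.3) / 9 = 210.8333
Moving ranges: 45.0, 11.3, 8.0, 17.8, 24.2, 12.5, 14.4, 2.6; M̄R̄ = 135.8000 / 8 = 16.9750
UCL = X̄ + 3·M̄R̄/d₂ = 210.8333 + 3 × 16.9750 / 1.128 = 255.9796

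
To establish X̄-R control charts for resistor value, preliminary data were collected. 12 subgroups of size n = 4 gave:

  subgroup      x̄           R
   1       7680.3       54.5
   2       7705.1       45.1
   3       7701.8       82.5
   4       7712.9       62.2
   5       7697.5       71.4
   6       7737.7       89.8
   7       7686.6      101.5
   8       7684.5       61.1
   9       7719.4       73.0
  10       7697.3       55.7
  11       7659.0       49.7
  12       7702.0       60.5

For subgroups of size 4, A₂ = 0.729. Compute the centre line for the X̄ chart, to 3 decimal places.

7698.675

X̄̄ = (7680.3 + 7705.1 + 7701.8 + 7712.9 + 7697.5 + 7737.7 + 7686.6 + 7684.5 + 7719.4 + 7697.3 + 7659.0 + 7702.0) / 12 = 92384.1000 / 12 = 7698.6750
CL = X̄̄ = 7698.6750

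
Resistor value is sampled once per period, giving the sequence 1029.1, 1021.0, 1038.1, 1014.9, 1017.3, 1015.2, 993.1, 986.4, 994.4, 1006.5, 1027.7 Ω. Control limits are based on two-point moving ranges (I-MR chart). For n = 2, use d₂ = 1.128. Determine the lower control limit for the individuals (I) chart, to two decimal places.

X̄ = (1029.1 + 1021.0 + 1038.1 + 1014.9 + 1017.3 + 1015.2 + 993.1 + 986.4 + 994.4 + 1006.5 + 1027.7) / 11 = 1013.0636
Moving ranges: 8.1, 17.1, 23.2, 2.4, 2.1, 22.1, 6.7, 8.0, 12.1, 21.2; M̄R̄ = 123.0000 / 10 = 12.3000
LCL = X̄ − 3·M̄R̄/d₂ = 1013.0636 − 3 × 12.3000 / 1.128 = 980.3509

980.35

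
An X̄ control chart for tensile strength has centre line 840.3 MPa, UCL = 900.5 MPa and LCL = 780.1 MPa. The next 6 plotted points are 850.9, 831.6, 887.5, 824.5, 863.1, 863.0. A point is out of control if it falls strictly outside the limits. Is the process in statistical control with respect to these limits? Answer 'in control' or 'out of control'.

All 6 points lie within [780.1, 900.5].

in control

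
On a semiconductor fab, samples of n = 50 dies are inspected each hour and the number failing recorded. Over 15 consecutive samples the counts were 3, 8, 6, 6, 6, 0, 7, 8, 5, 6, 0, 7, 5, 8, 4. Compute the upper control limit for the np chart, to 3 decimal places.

11.779

p̄ = Σdᵢ / (k·n) = 79 / (15 × 50) = 0.10533
UCL = np̄ + 3·√(np̄(1−p̄)) = 5.2667 + 3 × √(5.2667×0.89467) = 5.2667 + 3 × 2.1707 = 11.7787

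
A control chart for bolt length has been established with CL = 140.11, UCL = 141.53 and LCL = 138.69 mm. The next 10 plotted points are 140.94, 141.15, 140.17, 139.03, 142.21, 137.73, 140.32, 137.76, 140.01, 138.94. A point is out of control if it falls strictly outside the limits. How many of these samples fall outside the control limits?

3

Compare each point to [138.69, 141.53]: sample 5 = 142.21 > UCL; sample 6 = 137.73 < LCL; sample 8 = 137.76 < LCL.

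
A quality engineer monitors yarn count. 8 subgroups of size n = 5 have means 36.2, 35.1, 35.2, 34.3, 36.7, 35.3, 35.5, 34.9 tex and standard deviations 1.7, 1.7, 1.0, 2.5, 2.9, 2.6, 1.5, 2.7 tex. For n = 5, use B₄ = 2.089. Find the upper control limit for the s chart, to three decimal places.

4.335

s̄ = (1.7 + 1.7 + 1.0 + 2.5 + 2.9 + 2.6 + 1.5 + 2.7) / 8 = 2.0750
UCL_s = B₄·s̄ = 2.089 × 2.0750 = 4.3347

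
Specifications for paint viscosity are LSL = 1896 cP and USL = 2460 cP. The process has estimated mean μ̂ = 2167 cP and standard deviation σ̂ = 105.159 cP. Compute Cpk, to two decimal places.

0.86

Cpu = (USL − μ̂) / (3σ̂) = (2460 − 2167) / (3 × 105.159) = 0.9288; Cpl = (μ̂ − LSL) / (3σ̂) = (2167 − 1896) / (3 × 105.159) = 0.8590; Cpk = min(Cpu, Cpl) = 0.8590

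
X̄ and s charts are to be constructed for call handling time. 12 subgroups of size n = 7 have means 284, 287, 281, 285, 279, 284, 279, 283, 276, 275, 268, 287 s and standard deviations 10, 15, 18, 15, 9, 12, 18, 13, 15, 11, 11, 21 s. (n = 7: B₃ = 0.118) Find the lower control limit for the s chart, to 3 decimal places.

1.652

s̄ = (10 + 15 + 18 + 15 + 9 + 12 + 18 + 13 + 15 + 11 + 11 + 21) / 12 = 14.0000
LCL_s = B₃·s̄ = 0.118 × 14.0000 = 1.6520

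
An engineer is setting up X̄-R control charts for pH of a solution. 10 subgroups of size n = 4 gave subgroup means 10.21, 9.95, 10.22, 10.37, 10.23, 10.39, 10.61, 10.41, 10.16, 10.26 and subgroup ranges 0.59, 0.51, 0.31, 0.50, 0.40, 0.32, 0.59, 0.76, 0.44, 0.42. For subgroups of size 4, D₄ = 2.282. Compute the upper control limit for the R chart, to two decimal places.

1.10

R̄ = (0.59 + 0.51 + 0.31 + 0.50 + 0.40 + 0.32 + 0.59 + 0.76 + 0.44 + 0.42) / 10 = 4.8400 / 10 = 0.4840
UCL_R = D₄·R̄ = 2.282 × 0.4840 = 1.1045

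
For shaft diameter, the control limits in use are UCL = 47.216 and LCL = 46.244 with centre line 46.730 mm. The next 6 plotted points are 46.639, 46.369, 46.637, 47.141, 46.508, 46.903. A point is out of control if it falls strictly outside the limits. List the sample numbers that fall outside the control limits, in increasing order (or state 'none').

none

All 6 points lie within [46.244, 47.216].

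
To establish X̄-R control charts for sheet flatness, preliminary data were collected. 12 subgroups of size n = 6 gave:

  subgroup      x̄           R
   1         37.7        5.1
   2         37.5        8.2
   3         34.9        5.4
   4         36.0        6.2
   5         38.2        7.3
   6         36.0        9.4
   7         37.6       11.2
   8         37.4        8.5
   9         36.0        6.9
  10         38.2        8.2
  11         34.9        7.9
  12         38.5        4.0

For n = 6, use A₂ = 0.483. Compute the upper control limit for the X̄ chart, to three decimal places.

X̄̄ = (37.7 + 37.5 + 34.9 + 36.0 + 38.2 + 36.0 + 37.6 + 37.4 + 36.0 + 38.2 + 34.9 + 38.5) / 12 = 442.9000 / 12 = 36.9083
R̄ = (5.1 + 8.2 + 5.4 + 6.2 + 7.3 + 9.4 + 11.2 + 8.5 + 6.9 + 8.2 + 7.9 + 4.0) / 12 = 88.3000 / 12 = 7.3583
UCL = X̄̄ + A₂·R̄ = 36.9083 + 0.483 × 7.3583 = 40.4624

40.462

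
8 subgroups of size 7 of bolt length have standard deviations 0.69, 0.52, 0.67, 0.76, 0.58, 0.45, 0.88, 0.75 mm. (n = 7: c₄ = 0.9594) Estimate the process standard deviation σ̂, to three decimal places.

s̄ = (0.69 + 0.52 + 0.67 + 0.76 + 0.58 + 0.45 + 0.88 + 0.75) / 8 = 0.6625
σ̂ = s̄ / c₄ = 0.6625 / 0.9594 = 0.6905

0.691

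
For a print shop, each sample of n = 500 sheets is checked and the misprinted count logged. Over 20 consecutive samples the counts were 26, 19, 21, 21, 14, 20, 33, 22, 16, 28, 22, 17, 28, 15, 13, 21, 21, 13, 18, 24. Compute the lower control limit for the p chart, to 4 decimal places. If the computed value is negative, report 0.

0.0145

p̄ = Σdᵢ / (k·n) = 412 / (20 × 500) = 0.04120
LCL = p̄ − 3·√(p̄(1−p̄)/n) = 0.04120 − 3 × 0.00889 = 0.01453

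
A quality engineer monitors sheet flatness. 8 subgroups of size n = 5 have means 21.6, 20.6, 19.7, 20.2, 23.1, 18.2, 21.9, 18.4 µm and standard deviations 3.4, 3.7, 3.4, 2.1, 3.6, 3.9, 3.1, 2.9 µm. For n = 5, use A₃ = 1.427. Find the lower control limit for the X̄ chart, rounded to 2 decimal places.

15.81

X̄̄ = (21.6 + 20.6 + 19.7 + 20.2 + 23.1 + 18.2 + 21.9 + 18.4) / 8 = 20.4625
s̄ = (3.4 + 3.7 + 3.4 + 2.1 + 3.6 + 3.9 + 3.1 + 2.9) / 8 = 3.2625
LCL = X̄̄ − A₃·s̄ = 20.4625 − 1.427 × 3.2625 = 15.8069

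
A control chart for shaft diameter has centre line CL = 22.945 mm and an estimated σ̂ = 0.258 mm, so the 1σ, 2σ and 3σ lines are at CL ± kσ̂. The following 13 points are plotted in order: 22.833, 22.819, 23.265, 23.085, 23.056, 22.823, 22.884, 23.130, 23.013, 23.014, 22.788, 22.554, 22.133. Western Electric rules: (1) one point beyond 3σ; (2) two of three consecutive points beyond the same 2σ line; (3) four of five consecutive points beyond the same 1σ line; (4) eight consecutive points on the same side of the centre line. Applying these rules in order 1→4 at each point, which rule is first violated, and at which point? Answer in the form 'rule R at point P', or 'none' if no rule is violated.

Zone of each point (C = within 1σ̂, B = 1σ̂–2σ̂, A = 2σ̂–3σ̂, * = beyond 3σ̂; sign = side of CL): 1:-C, 2:-C, 3:+B, 4:+C, 5:+C, 6:-C, 7:-C, 8:+C, 9:+C, 10:+C, 11:-C, 12:-B, 13:-*
Rule 1 (one point beyond the 3σ limits) is satisfied at point 13.

rule 1 at point 13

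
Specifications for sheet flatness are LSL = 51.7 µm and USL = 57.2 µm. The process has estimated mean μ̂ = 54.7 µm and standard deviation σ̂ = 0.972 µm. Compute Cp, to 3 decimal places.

0.943

Cp = (USL − LSL) / (6σ̂) = (57.2 − 51.7) / (6 × 0.972) = 5.5000 / 5.8320 = 0.9431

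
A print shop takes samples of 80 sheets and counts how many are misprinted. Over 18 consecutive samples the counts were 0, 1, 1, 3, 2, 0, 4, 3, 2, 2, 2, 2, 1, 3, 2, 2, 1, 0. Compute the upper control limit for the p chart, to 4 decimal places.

0.0702

p̄ = Σdᵢ / (k·n) = 31 / (18 × 80) = 0.02153
UCL = p̄ + 3·√(p̄(1−p̄)/n) = 0.02153 + 3 × √(0.02153×0.97847/80) = 0.02153 + 3 × 0.01623 = 0.07021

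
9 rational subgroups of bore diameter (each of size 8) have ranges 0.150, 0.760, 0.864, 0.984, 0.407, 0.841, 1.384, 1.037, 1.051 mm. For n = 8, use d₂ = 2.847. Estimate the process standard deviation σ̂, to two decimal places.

0.29

R̄ = (0.150 + 0.760 + 0.864 + 0.984 + 0.407 + 0.841 + 1.384 + 1.037 + 1.051) / 9 = 0.8309
σ̂ = R̄ / d₂ = 0.8309 / 2.847 = 0.2918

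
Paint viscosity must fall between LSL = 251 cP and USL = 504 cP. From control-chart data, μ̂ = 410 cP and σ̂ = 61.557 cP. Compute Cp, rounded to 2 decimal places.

Cp = (USL − LSL) / (6σ̂) = (504 − 251) / (6 × 61.557) = 253.0000 / 369.3420 = 0.6850

0.69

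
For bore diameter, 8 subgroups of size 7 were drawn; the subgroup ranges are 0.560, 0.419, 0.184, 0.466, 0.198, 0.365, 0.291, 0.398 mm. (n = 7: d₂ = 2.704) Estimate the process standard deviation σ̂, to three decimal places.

R̄ = (0.560 + 0.419 + 0.184 + 0.466 + 0.198 + 0.365 + 0.291 + 0.398) / 8 = 0.3601
σ̂ = R̄ / d₂ = 0.3601 / 2.704 = 0.1332

0.133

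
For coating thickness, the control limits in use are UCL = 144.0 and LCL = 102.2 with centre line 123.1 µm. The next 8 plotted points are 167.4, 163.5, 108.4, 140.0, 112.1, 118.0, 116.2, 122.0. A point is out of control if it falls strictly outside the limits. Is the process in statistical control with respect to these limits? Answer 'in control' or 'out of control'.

out of control

Compare each point to [102.2, 144.0]: sample 1 = 167.4 > UCL; sample 2 = 163.5 > UCL.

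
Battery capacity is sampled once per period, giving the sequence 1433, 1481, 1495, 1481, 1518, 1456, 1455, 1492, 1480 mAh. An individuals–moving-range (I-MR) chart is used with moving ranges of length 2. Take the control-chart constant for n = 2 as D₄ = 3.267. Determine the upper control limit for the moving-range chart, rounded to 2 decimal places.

Moving ranges: 48, 14, 14, 37, 62, 1, 37, 12; M̄R̄ = 225.0000 / 8 = 28.1250
UCL_MR = D₄·M̄R̄ = 3.267 × 28.1250 = 91.8844

91.88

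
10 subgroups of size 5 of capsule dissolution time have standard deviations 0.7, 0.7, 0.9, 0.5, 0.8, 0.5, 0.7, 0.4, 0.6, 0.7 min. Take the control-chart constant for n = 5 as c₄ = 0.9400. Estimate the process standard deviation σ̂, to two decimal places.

0.69

s̄ = (0.7 + 0.7 + 0.9 + 0.5 + 0.8 + 0.5 + 0.7 + 0.4 + 0.6 + 0.7) / 10 = 0.6500
σ̂ = s̄ / c₄ = 0.6500 / 0.9400 = 0.6915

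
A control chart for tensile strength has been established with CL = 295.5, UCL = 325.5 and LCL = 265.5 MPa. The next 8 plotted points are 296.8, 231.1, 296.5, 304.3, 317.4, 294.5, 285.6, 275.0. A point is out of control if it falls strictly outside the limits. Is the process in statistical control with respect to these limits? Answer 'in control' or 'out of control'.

Compare each point to [265.5, 325.5]: sample 2 = 231.1 < LCL.

out of control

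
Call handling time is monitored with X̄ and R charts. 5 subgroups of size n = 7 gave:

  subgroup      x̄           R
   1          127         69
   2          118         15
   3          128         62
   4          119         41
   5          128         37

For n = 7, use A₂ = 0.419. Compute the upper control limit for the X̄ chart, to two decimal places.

X̄̄ = (127 + 118 + 128 + 119 + 128) / 5 = 620.0000 / 5 = 124.0000
R̄ = (69 + 15 + 62 + 41 + 37) / 5 = 224.0000 / 5 = 44.8000
UCL = X̄̄ + A₂·R̄ = 124.0000 + 0.419 × 44.8000 = 142.7712

142.77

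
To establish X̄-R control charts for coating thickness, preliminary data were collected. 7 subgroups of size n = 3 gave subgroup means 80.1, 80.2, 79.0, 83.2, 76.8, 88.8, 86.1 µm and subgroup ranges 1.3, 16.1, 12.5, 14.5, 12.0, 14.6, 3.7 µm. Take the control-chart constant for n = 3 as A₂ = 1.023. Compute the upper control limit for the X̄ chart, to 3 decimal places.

X̄̄ = (80.1 + 80.2 + 79.0 + 83.2 + 76.8 + 88.8 + 86.1) / 7 = 574.2000 / 7 = 82.0286
R̄ = (1.3 + 16.1 + 12.5 + 14.5 + 12.0 + 14.6 + 3.7) / 7 = 74.7000 / 7 = 10.6714
UCL = X̄̄ + A₂·R̄ = 82.0286 + 1.023 × 10.6714 = 92.9454

92.945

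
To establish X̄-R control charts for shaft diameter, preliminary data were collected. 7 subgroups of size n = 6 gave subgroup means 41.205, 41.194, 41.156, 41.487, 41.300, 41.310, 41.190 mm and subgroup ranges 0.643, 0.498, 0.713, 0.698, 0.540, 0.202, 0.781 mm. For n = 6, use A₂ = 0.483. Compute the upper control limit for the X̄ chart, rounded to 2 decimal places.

41.54

X̄̄ = (41.205 + 41.194 + 41.156 + 41.487 + 41.300 + 41.310 + 41.190) / 7 = 288.8420 / 7 = 41.2631
R̄ = (0.643 + 0.498 + 0.713 + 0.698 + 0.540 + 0.202 + 0.781) / 7 = 4.0750 / 7 = 0.5821
UCL = X̄̄ + A₂·R̄ = 41.2631 + 0.483 × 0.5821 = 41.5443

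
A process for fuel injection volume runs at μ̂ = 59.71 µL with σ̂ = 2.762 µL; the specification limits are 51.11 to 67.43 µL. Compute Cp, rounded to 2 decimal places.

Cp = (USL − LSL) / (6σ̂) = (67.43 − 51.11) / (6 × 2.762) = 16.3200 / 16.5720 = 0.9848

0.98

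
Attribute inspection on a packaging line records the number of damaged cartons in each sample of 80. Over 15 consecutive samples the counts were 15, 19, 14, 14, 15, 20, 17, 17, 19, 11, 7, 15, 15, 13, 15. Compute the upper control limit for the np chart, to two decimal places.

25.56

p̄ = Σdᵢ / (k·n) = 226 / (15 × 80) = 0.18833
UCL = np̄ + 3·√(np̄(1−p̄)) = 15.0667 + 3 × √(15.0667×0.81167) = 15.0667 + 3 × 3.4970 = 25.5577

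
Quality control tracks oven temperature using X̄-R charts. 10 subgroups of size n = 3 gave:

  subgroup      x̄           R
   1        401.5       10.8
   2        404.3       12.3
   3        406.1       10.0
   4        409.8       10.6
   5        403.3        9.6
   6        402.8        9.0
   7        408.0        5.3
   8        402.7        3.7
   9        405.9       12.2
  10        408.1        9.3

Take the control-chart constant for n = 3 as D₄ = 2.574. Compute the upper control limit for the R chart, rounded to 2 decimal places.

23.89

R̄ = (10.8 + 12.3 + 10.0 + 10.6 + 9.6 + 9.0 + 5.3 + 3.7 + 12.2 + 9.3) / 10 = 92.8000 / 10 = 9.2800
UCL_R = D₄·R̄ = 2.574 × 9.2800 = 23.8867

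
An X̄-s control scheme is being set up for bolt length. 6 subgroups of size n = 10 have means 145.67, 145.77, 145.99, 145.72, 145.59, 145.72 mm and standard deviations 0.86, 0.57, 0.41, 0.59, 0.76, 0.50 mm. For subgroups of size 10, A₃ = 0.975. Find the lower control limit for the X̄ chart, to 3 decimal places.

X̄̄ = (145.67 + 145.77 + 145.99 + 145.72 + 145.59 + 145.72) / 6 = 145.7433
s̄ = (0.86 + 0.57 + 0.41 + 0.59 + 0.76 + 0.50) / 6 = 0.6150
LCL = X̄̄ − A₃·s̄ = 145.7433 − 0.975 × 0.6150 = 145.1437

145.144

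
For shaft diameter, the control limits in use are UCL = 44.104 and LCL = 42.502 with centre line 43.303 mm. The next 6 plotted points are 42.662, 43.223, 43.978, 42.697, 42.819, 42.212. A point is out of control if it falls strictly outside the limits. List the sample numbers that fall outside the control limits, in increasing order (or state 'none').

6

Compare each point to [42.502, 44.104]: sample 6 = 42.212 < LCL.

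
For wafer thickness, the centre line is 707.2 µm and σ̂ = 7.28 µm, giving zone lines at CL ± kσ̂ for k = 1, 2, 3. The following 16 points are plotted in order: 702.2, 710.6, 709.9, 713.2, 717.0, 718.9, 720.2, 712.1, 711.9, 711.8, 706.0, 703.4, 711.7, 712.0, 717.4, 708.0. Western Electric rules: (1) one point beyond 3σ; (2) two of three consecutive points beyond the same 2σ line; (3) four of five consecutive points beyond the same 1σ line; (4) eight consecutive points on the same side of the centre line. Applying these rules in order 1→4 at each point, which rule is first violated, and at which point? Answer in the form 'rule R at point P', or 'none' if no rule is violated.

Zone of each point (C = within 1σ̂, B = 1σ̂–2σ̂, A = 2σ̂–3σ̂, * = beyond 3σ̂; sign = side of CL): 1:-C, 2:+C, 3:+C, 4:+C, 5:+B, 6:+B, 7:+B, 8:+C, 9:+C, 10:+C, 11:-C, 12:-C, 13:+C, 14:+C, 15:+B, 16:+C
Rule 4 (eight consecutive points on the same side of the centre line) is satisfied at point 9.

rule 4 at point 9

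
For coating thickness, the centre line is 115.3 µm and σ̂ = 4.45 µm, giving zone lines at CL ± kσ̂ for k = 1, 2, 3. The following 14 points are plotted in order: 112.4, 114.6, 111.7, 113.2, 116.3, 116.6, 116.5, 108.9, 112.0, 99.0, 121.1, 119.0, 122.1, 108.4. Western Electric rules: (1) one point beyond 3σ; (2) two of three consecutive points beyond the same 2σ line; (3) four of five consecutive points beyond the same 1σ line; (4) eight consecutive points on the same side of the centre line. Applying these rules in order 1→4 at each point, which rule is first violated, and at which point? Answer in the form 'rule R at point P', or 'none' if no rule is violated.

Zone of each point (C = within 1σ̂, B = 1σ̂–2σ̂, A = 2σ̂–3σ̂, * = beyond 3σ̂; sign = side of CL): 1:-C, 2:-C, 3:-C, 4:-C, 5:+C, 6:+C, 7:+C, 8:-B, 9:-C, 10:-*, 11:+B, 12:+C, 13:+B, 14:-B
Rule 1 (one point beyond the 3σ limits) is satisfied at point 10.

rule 1 at point 10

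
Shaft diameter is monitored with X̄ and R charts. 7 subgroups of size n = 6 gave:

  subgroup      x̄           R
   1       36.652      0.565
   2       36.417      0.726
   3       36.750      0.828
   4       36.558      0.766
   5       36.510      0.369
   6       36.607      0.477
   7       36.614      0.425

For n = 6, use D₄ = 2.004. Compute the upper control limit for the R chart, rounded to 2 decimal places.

1.19

R̄ = (0.565 + 0.726 + 0.828 + 0.766 + 0.369 + 0.477 + 0.425) / 7 = 4.1560 / 7 = 0.5937
UCL_R = D₄·R̄ = 2.004 × 0.5937 = 1.1898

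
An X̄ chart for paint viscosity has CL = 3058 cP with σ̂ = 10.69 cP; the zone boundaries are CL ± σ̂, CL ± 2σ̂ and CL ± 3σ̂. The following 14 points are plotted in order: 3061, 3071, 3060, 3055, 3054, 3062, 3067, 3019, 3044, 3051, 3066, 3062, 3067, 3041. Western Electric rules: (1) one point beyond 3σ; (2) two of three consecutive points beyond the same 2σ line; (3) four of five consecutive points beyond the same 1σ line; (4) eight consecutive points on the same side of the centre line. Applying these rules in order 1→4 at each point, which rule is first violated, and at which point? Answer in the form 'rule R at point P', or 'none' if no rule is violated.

Zone of each point (C = within 1σ̂, B = 1σ̂–2σ̂, A = 2σ̂–3σ̂, * = beyond 3σ̂; sign = side of CL): 1:+C, 2:+B, 3:+C, 4:-C, 5:-C, 6:+C, 7:+C, 8:-*, 9:-B, 10:-C, 11:+C, 12:+C, 13:+C, 14:-B
Rule 1 (one point beyond the 3σ limits) is satisfied at point 8.

rule 1 at point 8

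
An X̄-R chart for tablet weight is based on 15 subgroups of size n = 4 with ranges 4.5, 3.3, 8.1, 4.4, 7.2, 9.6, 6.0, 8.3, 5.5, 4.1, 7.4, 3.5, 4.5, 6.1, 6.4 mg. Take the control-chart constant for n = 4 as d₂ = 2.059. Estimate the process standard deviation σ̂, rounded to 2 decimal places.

2.88

R̄ = (4.5 + 3.3 + 8.1 + 4.4 + 7.2 + 9.6 + 6.0 + 8.3 + 5.5 + 4.1 + 7.4 + 3.5 + 4.5 + 6.1 + 6.4) / 15 = 5.9267
σ̂ = R̄ / d₂ = 5.9267 / 2.059 = 2.8784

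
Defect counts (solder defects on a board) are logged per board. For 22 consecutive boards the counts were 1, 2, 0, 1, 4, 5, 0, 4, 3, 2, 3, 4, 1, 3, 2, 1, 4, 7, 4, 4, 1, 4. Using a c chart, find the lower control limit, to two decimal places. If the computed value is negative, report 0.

c̄ = (1 + 2 + 0 + 1 + 4 + 5 + 0 + 4 + 3 + 2 + 3 + 4 + 1 + 3 + 2 + 1 + 4 + 7 + 4 + 4 + 1 + 4) / 22 = 60 / 22 = 2.7273
LCL = c̄ − 3√c̄ = 2.7273 − 3 × 1.6514 = -2.2271 → 0 (cannot be negative)

0.00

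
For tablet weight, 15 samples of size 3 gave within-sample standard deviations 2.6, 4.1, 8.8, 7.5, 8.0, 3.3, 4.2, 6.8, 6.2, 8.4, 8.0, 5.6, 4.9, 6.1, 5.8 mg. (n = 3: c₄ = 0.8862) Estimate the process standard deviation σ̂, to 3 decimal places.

6.793

s̄ = (2.6 + 4.1 + 8.8 + 7.5 + 8.0 + 3.3 + 4.2 + 6.8 + 6.2 + 8.4 + 8.0 + 5.6 + 4.9 + 6.1 + 5.8) / 15 = 6.0200
σ̂ = s̄ / c₄ = 6.0200 / 0.8862 = 6.7930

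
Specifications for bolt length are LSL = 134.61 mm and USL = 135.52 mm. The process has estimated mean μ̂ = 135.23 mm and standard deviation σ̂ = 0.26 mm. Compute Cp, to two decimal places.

0.58

Cp = (USL − LSL) / (6σ̂) = (135.52 − 134.61) / (6 × 0.26) = 0.9100 / 1.5600 = 0.5833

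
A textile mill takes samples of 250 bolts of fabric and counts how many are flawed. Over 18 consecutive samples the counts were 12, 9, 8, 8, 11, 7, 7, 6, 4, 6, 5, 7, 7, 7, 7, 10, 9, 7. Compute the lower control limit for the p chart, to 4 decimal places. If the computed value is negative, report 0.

p̄ = Σdᵢ / (k·n) = 137 / (18 × 250) = 0.03044
LCL = p̄ − 3·√(p̄(1−p̄)/n) = 0.03044 − 3 × 0.01087 = -0.00215 → 0 (negative, so LCL = 0)

0.0000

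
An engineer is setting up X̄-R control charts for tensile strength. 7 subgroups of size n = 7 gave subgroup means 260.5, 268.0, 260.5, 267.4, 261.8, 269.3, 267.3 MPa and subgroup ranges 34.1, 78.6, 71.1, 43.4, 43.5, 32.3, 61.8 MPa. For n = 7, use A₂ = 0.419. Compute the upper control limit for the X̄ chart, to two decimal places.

286.81

X̄̄ = (260.5 + 268.0 + 260.5 + 267.4 + 261.8 + 269.3 + 267.3) / 7 = 1854.8000 / 7 = 264.9714
R̄ = (34.1 + 78.6 + 71.1 + 43.4 + 43.5 + 32.3 + 61.8) / 7 = 364.8000 / 7 = 52.1143
UCL = X̄̄ + A₂·R̄ = 264.9714 + 0.419 × 52.1143 = 286.8073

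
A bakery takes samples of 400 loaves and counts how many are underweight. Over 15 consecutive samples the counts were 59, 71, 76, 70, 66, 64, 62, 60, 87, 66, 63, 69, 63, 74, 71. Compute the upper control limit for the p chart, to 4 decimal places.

p̄ = Σdᵢ / (k·n) = 1021 / (15 × 400) = 0.17017
UCL = p̄ + 3·√(p̄(1−p̄)/n) = 0.17017 + 3 × √(0.17017×0.82983/400) = 0.17017 + 3 × 0.01879 = 0.22653

0.2265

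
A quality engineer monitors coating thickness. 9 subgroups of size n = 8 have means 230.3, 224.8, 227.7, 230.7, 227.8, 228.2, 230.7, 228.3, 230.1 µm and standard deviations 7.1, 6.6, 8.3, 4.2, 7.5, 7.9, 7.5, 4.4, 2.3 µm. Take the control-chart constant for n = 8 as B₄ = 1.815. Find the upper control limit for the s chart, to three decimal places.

11.253

s̄ = (7.1 + 6.6 + 8.3 + 4.2 + 7.5 + 7.9 + 7.5 + 4.4 + 2.3) / 9 = 6.2000
UCL_s = B₄·s̄ = 1.815 × 6.2000 = 11.2530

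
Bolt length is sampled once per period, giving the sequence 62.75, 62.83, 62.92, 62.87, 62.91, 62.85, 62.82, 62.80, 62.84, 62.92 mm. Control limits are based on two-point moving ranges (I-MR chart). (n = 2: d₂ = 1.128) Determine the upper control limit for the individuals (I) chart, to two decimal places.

63.00

X̄ = (62.75 + 62.83 + 62.92 + 62.87 + 62.91 + 62.85 + 62.82 + 62.80 + 62.84 + 62.92) / 10 = 62.8510
Moving ranges: 0.08, 0.09, 0.05, 0.04, 0.06, 0.03, 0.02, 0.04, 0.08; M̄R̄ = 0.4900 / 9 = 0.0544
UCL = X̄ + 3·M̄R̄/d₂ = 62.8510 + 3 × 0.0544 / 1.128 = 62.9958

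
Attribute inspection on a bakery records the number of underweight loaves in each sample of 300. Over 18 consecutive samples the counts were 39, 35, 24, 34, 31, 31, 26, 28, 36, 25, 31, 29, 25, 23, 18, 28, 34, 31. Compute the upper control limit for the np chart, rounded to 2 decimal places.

p̄ = Σdᵢ / (k·n) = 528 / (18 × 300) = 0.09778
UCL = np̄ + 3·√(np̄(1−p̄)) = 29.3333 + 3 × √(29.3333×0.90222) = 29.3333 + 3 × 5.1444 = 44.7666

44.77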